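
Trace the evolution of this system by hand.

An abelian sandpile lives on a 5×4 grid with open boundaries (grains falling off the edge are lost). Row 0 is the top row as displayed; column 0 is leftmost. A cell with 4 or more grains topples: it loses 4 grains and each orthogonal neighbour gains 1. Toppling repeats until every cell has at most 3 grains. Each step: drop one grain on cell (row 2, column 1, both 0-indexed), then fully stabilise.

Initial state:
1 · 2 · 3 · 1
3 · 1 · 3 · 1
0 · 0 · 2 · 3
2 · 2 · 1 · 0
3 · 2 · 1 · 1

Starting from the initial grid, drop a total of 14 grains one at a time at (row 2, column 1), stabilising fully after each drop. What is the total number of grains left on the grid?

36

[0] 1 · 2 · 3 · 1
3 · 1 · 3 · 1
0 · 0 · 2 · 3
2 · 2 · 1 · 0
3 · 2 · 1 · 1
[1] 1 · 2 · 3 · 1
3 · 1 · 3 · 1
0 · 1 · 2 · 3
2 · 2 · 1 · 0
3 · 2 · 1 · 1
[2] 1 · 2 · 3 · 1
3 · 1 · 3 · 1
0 · 2 · 2 · 3
2 · 2 · 1 · 0
3 · 2 · 1 · 1
[3] 1 · 2 · 3 · 1
3 · 1 · 3 · 1
0 · 3 · 2 · 3
2 · 2 · 1 · 0
3 · 2 · 1 · 1
[4] 1 · 2 · 3 · 1
3 · 2 · 3 · 1
1 · 0 · 3 · 3
2 · 3 · 1 · 0
3 · 2 · 1 · 1
[5] 1 · 2 · 3 · 1
3 · 2 · 3 · 1
1 · 1 · 3 · 3
2 · 3 · 1 · 0
3 · 2 · 1 · 1
[6] 1 · 2 · 3 · 1
3 · 2 · 3 · 1
1 · 2 · 3 · 3
2 · 3 · 1 · 0
3 · 2 · 1 · 1
[7] 1 · 2 · 3 · 1
3 · 2 · 3 · 1
1 · 3 · 3 · 3
2 · 3 · 1 · 0
3 · 2 · 1 · 1
[8] 3 · 0 · 1 · 2
0 · 2 · 2 · 3
3 · 3 · 2 · 0
3 · 0 · 3 · 1
3 · 3 · 1 · 1
[9] 3 · 0 · 1 · 2
1 · 3 · 2 · 3
1 · 1 · 3 · 0
1 · 3 · 3 · 1
1 · 0 · 2 · 1
[10] 3 · 0 · 1 · 2
1 · 3 · 2 · 3
1 · 2 · 3 · 0
1 · 3 · 3 · 1
1 · 0 · 2 · 1
[11] 3 · 0 · 1 · 2
1 · 3 · 2 · 3
1 · 3 · 3 · 0
1 · 3 · 3 · 1
1 · 0 · 2 · 1
[12] 3 · 1 · 2 · 3
2 · 1 · 1 · 0
2 · 3 · 2 · 2
2 · 1 · 1 · 2
1 · 1 · 3 · 1
[13] 3 · 1 · 2 · 3
2 · 2 · 1 · 0
3 · 0 · 3 · 2
2 · 2 · 1 · 2
1 · 1 · 3 · 1
[14] 3 · 1 · 2 · 3
2 · 2 · 1 · 0
3 · 1 · 3 · 2
2 · 2 · 1 · 2
1 · 1 · 3 · 1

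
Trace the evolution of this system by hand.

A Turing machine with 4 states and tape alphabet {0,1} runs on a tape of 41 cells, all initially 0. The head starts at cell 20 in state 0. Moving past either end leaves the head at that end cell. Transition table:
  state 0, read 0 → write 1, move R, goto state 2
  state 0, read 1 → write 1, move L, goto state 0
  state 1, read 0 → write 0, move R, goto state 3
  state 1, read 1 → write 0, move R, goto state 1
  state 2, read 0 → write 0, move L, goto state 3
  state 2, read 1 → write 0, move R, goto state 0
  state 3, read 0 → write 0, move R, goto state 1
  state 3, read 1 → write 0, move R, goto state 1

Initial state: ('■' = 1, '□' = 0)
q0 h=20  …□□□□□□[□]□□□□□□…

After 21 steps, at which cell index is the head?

39

0) q0 h=20  …□□□□□□[□]□□□□□□…
1) q2 h=21  …□□□□□■[□]□□□□□□…
2) q3 h=20  …□□□□□□[■]□□□□□□…
3) q1 h=21  …□□□□□□[□]□□□□□□…
4) q3 h=22  …□□□□□□[□]□□□□□□…
5) q1 h=23  …□□□□□□[□]□□□□□□…
6) q3 h=24  …□□□□□□[□]□□□□□□…
7) q1 h=25  …□□□□□□[□]□□□□□□…
8) q3 h=26  …□□□□□□[□]□□□□□□…
9) q1 h=27  …□□□□□□[□]□□□□□□…
10) q3 h=28  …□□□□□□[□]□□□□□□…
11) q1 h=29  …□□□□□□[□]□□□□□□…
12) q3 h=30  …□□□□□□[□]□□□□□□…
13) q1 h=31  …□□□□□□[□]□□□□□□…
14) q3 h=32  …□□□□□□[□]□□□□□□…
15) q1 h=33  …□□□□□□[□]□□□□□□…
16) q3 h=34  …□□□□□□[□]□□□□□□|
17) q1 h=35  …□□□□□□[□]□□□□□|
18) q3 h=36  …□□□□□□[□]□□□□|
19) q1 h=37  …□□□□□□[□]□□□|
20) q3 h=38  …□□□□□□[□]□□|
21) q1 h=39  …□□□□□□[□]□|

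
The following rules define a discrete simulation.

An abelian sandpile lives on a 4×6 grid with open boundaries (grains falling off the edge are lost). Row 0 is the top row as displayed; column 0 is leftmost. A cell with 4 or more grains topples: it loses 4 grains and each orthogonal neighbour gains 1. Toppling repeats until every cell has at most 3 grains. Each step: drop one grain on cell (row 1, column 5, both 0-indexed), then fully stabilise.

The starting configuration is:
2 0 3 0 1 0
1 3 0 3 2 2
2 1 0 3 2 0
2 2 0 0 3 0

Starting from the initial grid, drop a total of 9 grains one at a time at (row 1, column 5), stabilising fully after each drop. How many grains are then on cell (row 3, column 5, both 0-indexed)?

[0] 2 0 3 0 1 0
1 3 0 3 2 2
2 1 0 3 2 0
2 2 0 0 3 0
[1] 2 0 3 0 1 0
1 3 0 3 2 3
2 1 0 3 2 0
2 2 0 0 3 0
[2] 2 0 3 0 1 1
1 3 0 3 3 0
2 1 0 3 2 1
2 2 0 0 3 0
[3] 2 0 3 0 1 1
1 3 0 3 3 1
2 1 0 3 2 1
2 2 0 0 3 0
[4] 2 0 3 0 1 1
1 3 0 3 3 2
2 1 0 3 2 1
2 2 0 0 3 0
[5] 2 0 3 0 1 1
1 3 0 3 3 3
2 1 0 3 2 1
2 2 0 0 3 0
[6] 2 0 3 1 2 2
1 3 1 1 2 1
2 1 1 1 1 3
2 2 0 2 0 1
[7] 2 0 3 1 2 2
1 3 1 1 2 2
2 1 1 1 1 3
2 2 0 2 0 1
[8] 2 0 3 1 2 2
1 3 1 1 2 3
2 1 1 1 1 3
2 2 0 2 0 1
[9] 2 0 3 1 2 3
1 3 1 1 3 1
2 1 1 1 2 0
2 2 0 2 0 2

2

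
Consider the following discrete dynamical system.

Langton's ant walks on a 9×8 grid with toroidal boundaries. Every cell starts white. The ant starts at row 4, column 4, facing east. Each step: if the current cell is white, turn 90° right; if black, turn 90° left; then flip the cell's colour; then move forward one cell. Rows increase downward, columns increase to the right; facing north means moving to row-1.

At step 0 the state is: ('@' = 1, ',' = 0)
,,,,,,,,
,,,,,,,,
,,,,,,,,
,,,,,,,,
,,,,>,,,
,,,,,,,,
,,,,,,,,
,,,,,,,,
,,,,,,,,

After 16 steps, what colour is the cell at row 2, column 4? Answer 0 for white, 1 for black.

t=0: ,,,,,,,,
,,,,,,,,
,,,,,,,,
,,,,,,,,
,,,,>,,,
,,,,,,,,
,,,,,,,,
,,,,,,,,
,,,,,,,,
t=1: ,,,,,,,,
,,,,,,,,
,,,,,,,,
,,,,,,,,
,,,,@,,,
,,,,v,,,
,,,,,,,,
,,,,,,,,
,,,,,,,,
t=2: ,,,,,,,,
,,,,,,,,
,,,,,,,,
,,,,,,,,
,,,,@,,,
,,,<@,,,
,,,,,,,,
,,,,,,,,
,,,,,,,,
t=3: ,,,,,,,,
,,,,,,,,
,,,,,,,,
,,,,,,,,
,,,^@,,,
,,,@@,,,
,,,,,,,,
,,,,,,,,
,,,,,,,,
t=4: ,,,,,,,,
,,,,,,,,
,,,,,,,,
,,,,,,,,
,,,@>,,,
,,,@@,,,
,,,,,,,,
,,,,,,,,
,,,,,,,,
t=5: ,,,,,,,,
,,,,,,,,
,,,,,,,,
,,,,^,,,
,,,@,,,,
,,,@@,,,
,,,,,,,,
,,,,,,,,
,,,,,,,,
t=6: ,,,,,,,,
,,,,,,,,
,,,,,,,,
,,,,@>,,
,,,@,,,,
,,,@@,,,
,,,,,,,,
,,,,,,,,
,,,,,,,,
t=7: ,,,,,,,,
,,,,,,,,
,,,,,,,,
,,,,@@,,
,,,@,v,,
,,,@@,,,
,,,,,,,,
,,,,,,,,
,,,,,,,,
t=8: ,,,,,,,,
,,,,,,,,
,,,,,,,,
,,,,@@,,
,,,@<@,,
,,,@@,,,
,,,,,,,,
,,,,,,,,
,,,,,,,,
t=9: ,,,,,,,,
,,,,,,,,
,,,,,,,,
,,,,^@,,
,,,@@@,,
,,,@@,,,
,,,,,,,,
,,,,,,,,
,,,,,,,,
t=10: ,,,,,,,,
,,,,,,,,
,,,,,,,,
,,,<,@,,
,,,@@@,,
,,,@@,,,
,,,,,,,,
,,,,,,,,
,,,,,,,,
t=11: ,,,,,,,,
,,,,,,,,
,,,^,,,,
,,,@,@,,
,,,@@@,,
,,,@@,,,
,,,,,,,,
,,,,,,,,
,,,,,,,,
t=12: ,,,,,,,,
,,,,,,,,
,,,@>,,,
,,,@,@,,
,,,@@@,,
,,,@@,,,
,,,,,,,,
,,,,,,,,
,,,,,,,,
t=13: ,,,,,,,,
,,,,,,,,
,,,@@,,,
,,,@v@,,
,,,@@@,,
,,,@@,,,
,,,,,,,,
,,,,,,,,
,,,,,,,,
t=14: ,,,,,,,,
,,,,,,,,
,,,@@,,,
,,,<@@,,
,,,@@@,,
,,,@@,,,
,,,,,,,,
,,,,,,,,
,,,,,,,,
t=15: ,,,,,,,,
,,,,,,,,
,,,@@,,,
,,,,@@,,
,,,v@@,,
,,,@@,,,
,,,,,,,,
,,,,,,,,
,,,,,,,,
t=16: ,,,,,,,,
,,,,,,,,
,,,@@,,,
,,,,@@,,
,,,,>@,,
,,,@@,,,
,,,,,,,,
,,,,,,,,
,,,,,,,,

1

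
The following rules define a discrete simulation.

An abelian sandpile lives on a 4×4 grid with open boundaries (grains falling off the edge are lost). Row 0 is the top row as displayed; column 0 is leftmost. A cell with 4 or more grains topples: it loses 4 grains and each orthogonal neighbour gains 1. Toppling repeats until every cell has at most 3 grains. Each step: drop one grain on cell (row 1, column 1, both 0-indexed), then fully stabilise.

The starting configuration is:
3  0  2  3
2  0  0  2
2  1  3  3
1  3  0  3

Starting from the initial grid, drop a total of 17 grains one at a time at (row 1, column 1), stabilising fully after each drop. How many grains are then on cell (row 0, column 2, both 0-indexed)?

t=0: 3  0  2  3
2  0  0  2
2  1  3  3
1  3  0  3
t=1: 3  0  2  3
2  1  0  2
2  1  3  3
1  3  0  3
t=2: 3  0  2  3
2  2  0  2
2  1  3  3
1  3  0  3
t=3: 3  0  2  3
2  3  0  2
2  1  3  3
1  3  0  3
t=4: 3  1  2  3
3  0  1  2
2  2  3  3
1  3  0  3
t=5: 3  1  2  3
3  1  1  2
2  2  3  3
1  3  0  3
t=6: 3  1  2  3
3  2  1  2
2  2  3  3
1  3  0  3
t=7: 3  1  2  3
3  3  1  2
2  2  3  3
1  3  0  3
t=8: 0  3  2  3
1  1  2  2
3  3  3  3
1  3  0  3
t=9: 0  3  2  3
1  2  2  2
3  3  3  3
1  3  0  3
t=10: 0  3  2  3
1  3  2  2
3  3  3  3
1  3  0  3
t=11: 1  1  1  1
3  3  2  1
0  3  2  2
3  0  3  0
t=12: 2  2  1  1
0  2  3  1
2  0  3  2
3  1  3  0
t=13: 2  2  1  1
0  3  3  1
2  0  3  2
3  1  3  0
t=14: 2  3  2  1
1  1  1  2
2  2  1  3
3  2  0  1
t=15: 2  3  2  1
1  2  1  2
2  2  1  3
3  2  0  1
t=16: 2  3  2  1
1  3  1  2
2  2  1  3
3  2  0  1
t=17: 3  0  3  1
2  1  2  2
2  3  1  3
3  2  0  1

3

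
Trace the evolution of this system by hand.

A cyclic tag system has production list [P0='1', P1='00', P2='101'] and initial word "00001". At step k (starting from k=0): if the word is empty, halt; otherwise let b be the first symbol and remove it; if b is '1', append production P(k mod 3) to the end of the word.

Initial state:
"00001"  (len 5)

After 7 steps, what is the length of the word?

[0] "00001"  (len 5)
[1] "0001"  (len 4)
[2] "001"  (len 3)
[3] "01"  (len 2)
[4] "1"  (len 1)
[5] "00"  (len 2)
[6] "0"  (len 1)
[7] (halted — word empty)

0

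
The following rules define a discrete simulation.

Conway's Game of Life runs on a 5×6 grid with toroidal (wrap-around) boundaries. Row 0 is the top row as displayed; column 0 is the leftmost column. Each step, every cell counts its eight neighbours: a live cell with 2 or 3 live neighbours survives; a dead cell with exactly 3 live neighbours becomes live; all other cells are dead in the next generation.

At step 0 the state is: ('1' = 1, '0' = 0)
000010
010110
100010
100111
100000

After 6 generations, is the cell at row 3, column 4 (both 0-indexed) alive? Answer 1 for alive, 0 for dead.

step 0: 000010
010110
100010
100111
100000
step 1: 000111
000110
111000
110110
100100
step 2: 001001
110000
100000
000110
110000
step 3: 001001
110001
110001
110001
111111
step 4: 000000
001010
001010
000100
000100
step 5: 000100
000000
001010
001110
000000
step 6: 000000
000100
001010
001010
001010

1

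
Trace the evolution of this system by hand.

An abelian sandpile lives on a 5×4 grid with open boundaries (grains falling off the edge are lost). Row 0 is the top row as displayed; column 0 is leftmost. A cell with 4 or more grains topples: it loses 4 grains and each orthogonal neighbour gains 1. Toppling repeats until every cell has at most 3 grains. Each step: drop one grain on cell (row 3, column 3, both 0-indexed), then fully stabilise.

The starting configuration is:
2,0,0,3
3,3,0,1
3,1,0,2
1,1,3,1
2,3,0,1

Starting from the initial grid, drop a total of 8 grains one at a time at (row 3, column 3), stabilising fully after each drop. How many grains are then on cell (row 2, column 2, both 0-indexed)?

[0] 2,0,0,3
3,3,0,1
3,1,0,2
1,1,3,1
2,3,0,1
[1] 2,0,0,3
3,3,0,1
3,1,0,2
1,1,3,2
2,3,0,1
[2] 2,0,0,3
3,3,0,1
3,1,0,2
1,1,3,3
2,3,0,1
[3] 2,0,0,3
3,3,0,1
3,1,1,3
1,2,0,1
2,3,1,2
[4] 2,0,0,3
3,3,0,1
3,1,1,3
1,2,0,2
2,3,1,2
[5] 2,0,0,3
3,3,0,1
3,1,1,3
1,2,0,3
2,3,1,2
[6] 2,0,0,3
3,3,0,2
3,1,2,0
1,2,1,1
2,3,1,3
[7] 2,0,0,3
3,3,0,2
3,1,2,0
1,2,1,2
2,3,1,3
[8] 2,0,0,3
3,3,0,2
3,1,2,0
1,2,1,3
2,3,1,3

2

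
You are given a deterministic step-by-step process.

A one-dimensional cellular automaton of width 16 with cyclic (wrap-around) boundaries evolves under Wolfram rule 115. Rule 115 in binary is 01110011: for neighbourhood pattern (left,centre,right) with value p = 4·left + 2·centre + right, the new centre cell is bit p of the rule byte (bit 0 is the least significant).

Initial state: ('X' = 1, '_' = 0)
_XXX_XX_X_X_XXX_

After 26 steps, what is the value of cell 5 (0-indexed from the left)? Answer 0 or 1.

k=0  _XXX_XX_X_X_XXX_
k=1  X__XX_XX_X_X__XX
k=2  XXX_XX_XX_X_XX__
k=3  __XX_XX_XX_X_XXX
k=4  XX_XX_XX_XX_X__X
k=5  _XX_XX_XX_XX_XX_
k=6  X_XX_XX_XX_XX_XX
k=7  XX_XX_XX_XX_XX__
k=8  _XX_XX_XX_XX_XXX
k=9  X_XX_XX_XX_XX__X
k=10  XX_XX_XX_XX_XXX_
k=11  _XX_XX_XX_XX__XX
k=12  X_XX_XX_XX_XXX_X
k=13  XX_XX_XX_XX__XX_
k=14  _XX_XX_XX_XXX_XX
k=15  X_XX_XX_XX__XX_X
k=16  XX_XX_XX_XXX_XX_
k=17  _XX_XX_XX__XX_XX
k=18  X_XX_XX_XXX_XX_X
k=19  XX_XX_XX__XX_XX_
k=20  _XX_XX_XXX_XX_XX
k=21  X_XX_XX__XX_XX_X
k=22  XX_XX_XXX_XX_XX_
k=23  _XX_XX__XX_XX_XX
k=24  X_XX_XXX_XX_XX_X
k=25  XX_XX__XX_XX_XX_
k=26  _XX_XXX_XX_XX_XX

1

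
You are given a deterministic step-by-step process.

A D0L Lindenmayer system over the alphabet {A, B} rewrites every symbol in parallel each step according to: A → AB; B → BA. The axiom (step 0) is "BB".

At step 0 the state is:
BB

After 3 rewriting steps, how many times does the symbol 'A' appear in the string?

8

gen 0: BB
gen 1: BABA
gen 2: BAABBAAB
gen 3: BAABABBABAABABBA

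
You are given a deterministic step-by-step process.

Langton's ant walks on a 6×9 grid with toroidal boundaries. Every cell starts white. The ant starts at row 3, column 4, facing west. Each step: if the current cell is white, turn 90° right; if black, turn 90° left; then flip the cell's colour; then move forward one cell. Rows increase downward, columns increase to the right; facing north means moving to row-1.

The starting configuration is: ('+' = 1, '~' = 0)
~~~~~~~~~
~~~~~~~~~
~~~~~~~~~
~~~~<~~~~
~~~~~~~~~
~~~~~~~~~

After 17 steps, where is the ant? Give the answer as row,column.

0) ~~~~~~~~~
~~~~~~~~~
~~~~~~~~~
~~~~<~~~~
~~~~~~~~~
~~~~~~~~~
1) ~~~~~~~~~
~~~~~~~~~
~~~~^~~~~
~~~~+~~~~
~~~~~~~~~
~~~~~~~~~
2) ~~~~~~~~~
~~~~~~~~~
~~~~+>~~~
~~~~+~~~~
~~~~~~~~~
~~~~~~~~~
3) ~~~~~~~~~
~~~~~~~~~
~~~~++~~~
~~~~+v~~~
~~~~~~~~~
~~~~~~~~~
4) ~~~~~~~~~
~~~~~~~~~
~~~~++~~~
~~~~<+~~~
~~~~~~~~~
~~~~~~~~~
5) ~~~~~~~~~
~~~~~~~~~
~~~~++~~~
~~~~~+~~~
~~~~v~~~~
~~~~~~~~~
6) ~~~~~~~~~
~~~~~~~~~
~~~~++~~~
~~~~~+~~~
~~~<+~~~~
~~~~~~~~~
7) ~~~~~~~~~
~~~~~~~~~
~~~~++~~~
~~~^~+~~~
~~~++~~~~
~~~~~~~~~
8) ~~~~~~~~~
~~~~~~~~~
~~~~++~~~
~~~+>+~~~
~~~++~~~~
~~~~~~~~~
9) ~~~~~~~~~
~~~~~~~~~
~~~~++~~~
~~~+++~~~
~~~+v~~~~
~~~~~~~~~
10) ~~~~~~~~~
~~~~~~~~~
~~~~++~~~
~~~+++~~~
~~~+~>~~~
~~~~~~~~~
11) ~~~~~~~~~
~~~~~~~~~
~~~~++~~~
~~~+++~~~
~~~+~+~~~
~~~~~v~~~
12) ~~~~~~~~~
~~~~~~~~~
~~~~++~~~
~~~+++~~~
~~~+~+~~~
~~~~<+~~~
13) ~~~~~~~~~
~~~~~~~~~
~~~~++~~~
~~~+++~~~
~~~+^+~~~
~~~~++~~~
14) ~~~~~~~~~
~~~~~~~~~
~~~~++~~~
~~~+++~~~
~~~++>~~~
~~~~++~~~
15) ~~~~~~~~~
~~~~~~~~~
~~~~++~~~
~~~++^~~~
~~~++~~~~
~~~~++~~~
16) ~~~~~~~~~
~~~~~~~~~
~~~~++~~~
~~~+<~~~~
~~~++~~~~
~~~~++~~~
17) ~~~~~~~~~
~~~~~~~~~
~~~~++~~~
~~~+~~~~~
~~~+v~~~~
~~~~++~~~

4,4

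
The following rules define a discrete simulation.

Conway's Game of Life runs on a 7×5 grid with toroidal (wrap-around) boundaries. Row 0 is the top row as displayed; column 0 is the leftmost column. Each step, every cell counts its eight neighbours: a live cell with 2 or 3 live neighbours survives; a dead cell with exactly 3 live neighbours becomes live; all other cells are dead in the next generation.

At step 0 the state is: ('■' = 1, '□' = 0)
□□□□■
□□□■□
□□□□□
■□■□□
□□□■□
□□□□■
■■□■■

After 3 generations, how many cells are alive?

gen 0: □□□□■
□□□■□
□□□□□
■□■□□
□□□■□
□□□□■
■■□■■
gen 1: □□■□□
□□□□□
□□□□□
□□□□□
□□□■■
□□■□□
□□□■□
gen 2: □□□□□
□□□□□
□□□□□
□□□□□
□□□■□
□□■□■
□□■■□
gen 3: □□□□□
□□□□□
□□□□□
□□□□□
□□□■□
□□■□■
□□■■□

5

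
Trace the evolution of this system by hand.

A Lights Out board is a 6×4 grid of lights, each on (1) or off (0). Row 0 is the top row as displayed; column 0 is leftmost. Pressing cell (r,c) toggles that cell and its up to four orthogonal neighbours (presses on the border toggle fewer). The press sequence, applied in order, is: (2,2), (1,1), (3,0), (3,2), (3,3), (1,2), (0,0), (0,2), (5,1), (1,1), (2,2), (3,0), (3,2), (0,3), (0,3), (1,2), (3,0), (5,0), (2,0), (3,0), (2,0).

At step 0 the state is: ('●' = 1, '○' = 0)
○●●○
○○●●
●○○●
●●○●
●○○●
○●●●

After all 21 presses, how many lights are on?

t=0: ○●●○
○○●●
●○○●
●●○●
●○○●
○●●●
t=1: ○●●○
○○○●
●●●○
●●●●
●○○●
○●●●
t=2: ○○●○
●●●●
●○●○
●●●●
●○○●
○●●●
t=3: ○○●○
●●●●
○○●○
○○●●
○○○●
○●●●
t=4: ○○●○
●●●●
○○○○
○●○○
○○●●
○●●●
t=5: ○○●○
●●●●
○○○●
○●●●
○○●○
○●●●
t=6: ○○○○
●○○○
○○●●
○●●●
○○●○
○●●●
t=7: ●●○○
○○○○
○○●●
○●●●
○○●○
○●●●
t=8: ●○●●
○○●○
○○●●
○●●●
○○●○
○●●●
t=9: ●○●●
○○●○
○○●●
○●●●
○●●○
●○○●
t=10: ●●●●
●●○○
○●●●
○●●●
○●●○
●○○●
t=11: ●●●●
●●●○
○○○○
○●○●
○●●○
●○○●
t=12: ●●●●
●●●○
●○○○
●○○●
●●●○
●○○●
t=13: ●●●●
●●●○
●○●○
●●●○
●●○○
●○○●
t=14: ●●○○
●●●●
●○●○
●●●○
●●○○
●○○●
t=15: ●●●●
●●●○
●○●○
●●●○
●●○○
●○○●
t=16: ●●○●
●○○●
●○○○
●●●○
●●○○
●○○●
t=17: ●●○●
●○○●
○○○○
○○●○
○●○○
●○○●
t=18: ●●○●
●○○●
○○○○
○○●○
●●○○
○●○●
t=19: ●●○●
○○○●
●●○○
●○●○
●●○○
○●○●
t=20: ●●○●
○○○●
○●○○
○●●○
○●○○
○●○●
t=21: ●●○●
●○○●
●○○○
●●●○
○●○○
○●○●

12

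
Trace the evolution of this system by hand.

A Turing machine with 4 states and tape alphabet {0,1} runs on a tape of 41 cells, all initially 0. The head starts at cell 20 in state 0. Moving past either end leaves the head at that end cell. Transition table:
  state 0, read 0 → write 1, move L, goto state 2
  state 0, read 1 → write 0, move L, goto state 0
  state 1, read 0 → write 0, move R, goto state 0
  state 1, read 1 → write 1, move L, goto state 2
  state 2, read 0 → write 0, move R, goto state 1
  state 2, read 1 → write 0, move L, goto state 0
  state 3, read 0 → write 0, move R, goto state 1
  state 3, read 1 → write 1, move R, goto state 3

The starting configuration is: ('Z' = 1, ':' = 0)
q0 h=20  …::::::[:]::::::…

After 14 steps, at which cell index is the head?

20

t=0: q0 h=20  …::::::[:]::::::…
t=1: q2 h=19  …::::::[:]Z:::::…
t=2: q1 h=20  …::::::[Z]::::::…
t=3: q2 h=19  …::::::[:]Z:::::…
t=4: q1 h=20  …::::::[Z]::::::…
t=5: q2 h=19  …::::::[:]Z:::::…
t=6: q1 h=20  …::::::[Z]::::::…
t=7: q2 h=19  …::::::[:]Z:::::…
t=8: q1 h=20  …::::::[Z]::::::…
t=9: q2 h=19  …::::::[:]Z:::::…
t=10: q1 h=20  …::::::[Z]::::::…
t=11: q2 h=19  …::::::[:]Z:::::…
t=12: q1 h=20  …::::::[Z]::::::…
t=13: q2 h=19  …::::::[:]Z:::::…
t=14: q1 h=20  …::::::[Z]::::::…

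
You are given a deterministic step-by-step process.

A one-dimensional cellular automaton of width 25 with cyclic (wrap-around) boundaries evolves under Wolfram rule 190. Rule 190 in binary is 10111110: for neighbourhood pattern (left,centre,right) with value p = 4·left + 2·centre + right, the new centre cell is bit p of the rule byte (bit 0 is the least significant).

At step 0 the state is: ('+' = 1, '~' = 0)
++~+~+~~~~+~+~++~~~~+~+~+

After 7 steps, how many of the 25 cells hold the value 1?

22

gen 0: ++~+~+~~~~+~+~++~~~~+~+~+
gen 1: +~+++++~~++++++~+~~++++++
gen 2: ~+++++~+++++++~++++++++++
gen 3: +++++~+++++++~++++++++++~
gen 4: ++++~+++++++~++++++++++~+
gen 5: +++~+++++++~++++++++++~++
gen 6: ++~+++++++~++++++++++~+++
gen 7: +~+++++++~++++++++++~++++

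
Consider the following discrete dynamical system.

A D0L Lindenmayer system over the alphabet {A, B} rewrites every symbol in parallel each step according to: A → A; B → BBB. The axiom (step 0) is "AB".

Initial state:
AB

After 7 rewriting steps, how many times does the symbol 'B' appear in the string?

t=0: AB
t=1: ABBB
t=2: ABBBBBBBBB
t=3: ABBBBBBBBBBBBBBBBBBBBBBBBBBB
t=4: ABBBBBBBBBBBBBBBBBBBBBBBBBBBBBBBBBBBBBBBBBBBBBBBBBBBBBBBBBBBBBBBBBBBBBBBBBBBBBBBBB
t=5: ABBBBBBBBBBBBBBBBBBBBBBBBBBBBBBBBBBBBBBBBBBBBBBBBBBBBBBBBB…BBBBBBBBBBBBBBBBBBBBBBBBBBBBBBBBBBBBBBBBBBBBBBBBBBBBBBBBBB  (len 244)
t=6: ABBBBBBBBBBBBBBBBBBBBBBBBBBBBBBBBBBBBBBBBBBBBBBBBBBBBBBBBB…BBBBBBBBBBBBBBBBBBBBBBBBBBBBBBBBBBBBBBBBBBBBBBBBBBBBBBBBBB  (len 730)
t=7: ABBBBBBBBBBBBBBBBBBBBBBBBBBBBBBBBBBBBBBBBBBBBBBBBBBBBBBBBB…BBBBBBBBBBBBBBBBBBBBBBBBBBBBBBBBBBBBBBBBBBBBBBBBBBBBBBBBBB  (len 2188)

2187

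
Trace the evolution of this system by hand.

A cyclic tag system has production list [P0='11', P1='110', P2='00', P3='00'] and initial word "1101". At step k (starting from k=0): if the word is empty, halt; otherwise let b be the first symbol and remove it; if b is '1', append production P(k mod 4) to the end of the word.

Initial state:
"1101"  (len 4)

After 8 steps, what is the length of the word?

k=0  "1101"  (len 4)
k=1  "10111"  (len 5)
k=2  "0111110"  (len 7)
k=3  "111110"  (len 6)
k=4  "1111000"  (len 7)
k=5  "11100011"  (len 8)
k=6  "1100011110"  (len 10)
k=7  "10001111000"  (len 11)
k=8  "000111100000"  (len 12)

12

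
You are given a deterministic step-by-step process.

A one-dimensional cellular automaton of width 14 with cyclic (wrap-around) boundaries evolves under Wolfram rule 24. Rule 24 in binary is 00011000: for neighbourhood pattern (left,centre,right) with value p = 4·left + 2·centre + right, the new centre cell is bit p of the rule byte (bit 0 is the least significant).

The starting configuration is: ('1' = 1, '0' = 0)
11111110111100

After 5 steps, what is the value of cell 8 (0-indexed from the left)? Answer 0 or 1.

k=0  11111110111100
k=1  10000000100010
k=2  01000000010000
k=3  00100000001000
k=4  00010000000100
k=5  00001000000010

0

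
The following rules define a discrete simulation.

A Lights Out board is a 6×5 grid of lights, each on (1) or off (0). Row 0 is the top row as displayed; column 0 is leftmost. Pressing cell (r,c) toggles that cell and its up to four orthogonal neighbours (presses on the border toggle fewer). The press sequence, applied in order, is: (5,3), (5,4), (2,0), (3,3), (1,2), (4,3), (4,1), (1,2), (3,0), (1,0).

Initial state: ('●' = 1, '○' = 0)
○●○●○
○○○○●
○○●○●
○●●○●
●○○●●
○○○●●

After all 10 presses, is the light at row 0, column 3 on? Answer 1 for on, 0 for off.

1

gen 0: ○●○●○
○○○○●
○○●○●
○●●○●
●○○●●
○○○●●
gen 1: ○●○●○
○○○○●
○○●○●
○●●○●
●○○○●
○○●○○
gen 2: ○●○●○
○○○○●
○○●○●
○●●○●
●○○○○
○○●●●
gen 3: ○●○●○
●○○○●
●●●○●
●●●○●
●○○○○
○○●●●
gen 4: ○●○●○
●○○○●
●●●●●
●●○●○
●○○●○
○○●●●
gen 5: ○●●●○
●●●●●
●●○●●
●●○●○
●○○●○
○○●●●
gen 6: ○●●●○
●●●●●
●●○●●
●●○○○
●○●○●
○○●○●
gen 7: ○●●●○
●●●●●
●●○●●
●○○○○
○●○○●
○●●○●
gen 8: ○●○●○
●○○○●
●●●●●
●○○○○
○●○○●
○●●○●
gen 9: ○●○●○
●○○○●
○●●●●
○●○○○
●●○○●
○●●○●
gen 10: ●●○●○
○●○○●
●●●●●
○●○○○
●●○○●
○●●○●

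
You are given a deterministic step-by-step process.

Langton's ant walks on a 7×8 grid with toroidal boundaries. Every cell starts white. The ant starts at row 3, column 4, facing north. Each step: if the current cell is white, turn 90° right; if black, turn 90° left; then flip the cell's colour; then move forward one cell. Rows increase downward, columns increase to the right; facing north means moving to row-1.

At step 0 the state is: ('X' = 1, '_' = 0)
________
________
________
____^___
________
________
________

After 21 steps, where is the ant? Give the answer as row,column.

t=0: ________
________
________
____^___
________
________
________
t=1: ________
________
________
____X>__
________
________
________
t=2: ________
________
________
____XX__
_____v__
________
________
t=3: ________
________
________
____XX__
____<X__
________
________
t=4: ________
________
________
____^X__
____XX__
________
________
t=5: ________
________
________
___<_X__
____XX__
________
________
t=6: ________
________
___^____
___X_X__
____XX__
________
________
t=7: ________
________
___X>___
___X_X__
____XX__
________
________
t=8: ________
________
___XX___
___XvX__
____XX__
________
________
t=9: ________
________
___XX___
___<XX__
____XX__
________
________
t=10: ________
________
___XX___
____XX__
___vXX__
________
________
t=11: ________
________
___XX___
____XX__
__<XXX__
________
________
t=12: ________
________
___XX___
__^_XX__
__XXXX__
________
________
t=13: ________
________
___XX___
__X>XX__
__XXXX__
________
________
t=14: ________
________
___XX___
__XXXX__
__XvXX__
________
________
t=15: ________
________
___XX___
__XXXX__
__X_>X__
________
________
t=16: ________
________
___XX___
__XX^X__
__X__X__
________
________
t=17: ________
________
___XX___
__X<_X__
__X__X__
________
________
t=18: ________
________
___XX___
__X__X__
__Xv_X__
________
________
t=19: ________
________
___XX___
__X__X__
__<X_X__
________
________
t=20: ________
________
___XX___
__X__X__
___X_X__
__v_____
________
t=21: ________
________
___XX___
__X__X__
___X_X__
_<X_____
________

5,1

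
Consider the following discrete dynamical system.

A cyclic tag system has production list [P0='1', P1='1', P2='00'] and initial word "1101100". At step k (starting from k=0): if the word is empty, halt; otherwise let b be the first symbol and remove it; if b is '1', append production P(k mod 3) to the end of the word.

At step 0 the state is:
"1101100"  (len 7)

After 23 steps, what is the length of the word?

t=0: "1101100"  (len 7)
t=1: "1011001"  (len 7)
t=2: "0110011"  (len 7)
t=3: "110011"  (len 6)
t=4: "100111"  (len 6)
t=5: "001111"  (len 6)
t=6: "01111"  (len 5)
t=7: "1111"  (len 4)
t=8: "1111"  (len 4)
t=9: "11100"  (len 5)
t=10: "11001"  (len 5)
t=11: "10011"  (len 5)
t=12: "001100"  (len 6)
t=13: "01100"  (len 5)
t=14: "1100"  (len 4)
t=15: "10000"  (len 5)
t=16: "00001"  (len 5)
t=17: "0001"  (len 4)
t=18: "001"  (len 3)
t=19: "01"  (len 2)
t=20: "1"  (len 1)
t=21: "00"  (len 2)
t=22: "0"  (len 1)
t=23: (halted — word empty)

0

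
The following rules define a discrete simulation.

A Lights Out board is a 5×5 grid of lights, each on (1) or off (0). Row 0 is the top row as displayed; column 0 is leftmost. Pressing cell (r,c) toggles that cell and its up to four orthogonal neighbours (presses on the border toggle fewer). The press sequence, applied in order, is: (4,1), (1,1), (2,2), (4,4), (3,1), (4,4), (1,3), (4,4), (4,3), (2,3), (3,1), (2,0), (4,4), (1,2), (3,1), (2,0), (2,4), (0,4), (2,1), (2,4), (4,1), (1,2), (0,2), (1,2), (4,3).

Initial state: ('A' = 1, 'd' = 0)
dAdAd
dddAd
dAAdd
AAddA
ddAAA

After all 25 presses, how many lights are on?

step 0: dAdAd
dddAd
dAAdd
AAddA
ddAAA
step 1: dAdAd
dddAd
dAAdd
AdddA
AAdAA
step 2: dddAd
AAAAd
ddAdd
AdddA
AAdAA
step 3: dddAd
AAdAd
dAdAd
AdAdA
AAdAA
step 4: dddAd
AAdAd
dAdAd
AdAdd
AAddd
step 5: dddAd
AAdAd
dddAd
dAddd
Adddd
step 6: dddAd
AAdAd
dddAd
dAddA
AddAA
step 7: ddddd
AAAdA
ddddd
dAddA
AddAA
step 8: ddddd
AAAdA
ddddd
dAddd
Adddd
step 9: ddddd
AAAdA
ddddd
dAdAd
AdAAA
step 10: ddddd
AAAAA
ddAAA
dAddd
AdAAA
step 11: ddddd
AAAAA
dAAAA
AdAdd
AAAAA
step 12: ddddd
dAAAA
AdAAA
ddAdd
AAAAA
step 13: ddddd
dAAAA
AdAAA
ddAdA
AAAdd
step 14: ddAdd
ddddA
AddAA
ddAdA
AAAdd
step 15: ddAdd
ddddA
AAdAA
AAddA
AdAdd
step 16: ddAdd
AdddA
dddAA
dAddA
AdAdd
step 17: ddAdd
Adddd
ddddd
dAddd
AdAdd
step 18: ddAAA
AdddA
ddddd
dAddd
AdAdd
step 19: ddAAA
AAddA
AAAdd
ddddd
AdAdd
step 20: ddAAA
AAddd
AAAAA
ddddA
AdAdd
step 21: ddAAA
AAddd
AAAAA
dAddA
dAddd
step 22: dddAA
AdAAd
AAdAA
dAddA
dAddd
step 23: dAAdA
AddAd
AAdAA
dAddA
dAddd
step 24: dAddA
AAAdd
AAAAA
dAddA
dAddd
step 25: dAddA
AAAdd
AAAAA
dAdAA
dAAAA

17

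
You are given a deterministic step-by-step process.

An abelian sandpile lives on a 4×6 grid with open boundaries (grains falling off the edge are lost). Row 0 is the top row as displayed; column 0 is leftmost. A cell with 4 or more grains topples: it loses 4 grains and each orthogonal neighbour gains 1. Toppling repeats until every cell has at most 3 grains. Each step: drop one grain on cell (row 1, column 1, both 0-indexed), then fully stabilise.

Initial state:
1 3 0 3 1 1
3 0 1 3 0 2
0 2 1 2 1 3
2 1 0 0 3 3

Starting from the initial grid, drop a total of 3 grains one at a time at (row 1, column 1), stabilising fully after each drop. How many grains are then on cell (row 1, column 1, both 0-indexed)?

3

[0] 1 3 0 3 1 1
3 0 1 3 0 2
0 2 1 2 1 3
2 1 0 0 3 3
[1] 1 3 0 3 1 1
3 1 1 3 0 2
0 2 1 2 1 3
2 1 0 0 3 3
[2] 1 3 0 3 1 1
3 2 1 3 0 2
0 2 1 2 1 3
2 1 0 0 3 3
[3] 1 3 0 3 1 1
3 3 1 3 0 2
0 2 1 2 1 3
2 1 0 0 3 3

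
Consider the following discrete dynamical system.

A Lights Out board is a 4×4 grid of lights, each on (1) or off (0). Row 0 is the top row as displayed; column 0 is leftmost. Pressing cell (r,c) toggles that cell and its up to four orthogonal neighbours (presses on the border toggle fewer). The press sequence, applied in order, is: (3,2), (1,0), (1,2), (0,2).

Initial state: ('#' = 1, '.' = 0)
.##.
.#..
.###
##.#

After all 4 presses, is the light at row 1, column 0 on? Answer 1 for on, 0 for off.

[0] .##.
.#..
.###
##.#
[1] .##.
.#..
.#.#
#.#.
[2] ###.
#...
##.#
#.#.
[3] ##..
####
####
#.#.
[4] #.##
##.#
####
#.#.

1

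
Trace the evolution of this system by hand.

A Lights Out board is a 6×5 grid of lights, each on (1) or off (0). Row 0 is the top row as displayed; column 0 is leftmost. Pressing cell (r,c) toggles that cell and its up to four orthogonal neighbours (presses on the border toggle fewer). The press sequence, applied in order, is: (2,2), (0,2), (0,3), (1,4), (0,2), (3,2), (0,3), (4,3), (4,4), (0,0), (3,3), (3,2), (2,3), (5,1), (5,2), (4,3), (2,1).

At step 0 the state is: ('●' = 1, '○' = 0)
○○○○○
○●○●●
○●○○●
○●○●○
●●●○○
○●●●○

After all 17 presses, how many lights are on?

k=0  ○○○○○
○●○●●
○●○○●
○●○●○
●●●○○
○●●●○
k=1  ○○○○○
○●●●●
○○●●●
○●●●○
●●●○○
○●●●○
k=2  ○●●●○
○●○●●
○○●●●
○●●●○
●●●○○
○●●●○
k=3  ○●○○●
○●○○●
○○●●●
○●●●○
●●●○○
○●●●○
k=4  ○●○○○
○●○●○
○○●●○
○●●●○
●●●○○
○●●●○
k=5  ○○●●○
○●●●○
○○●●○
○●●●○
●●●○○
○●●●○
k=6  ○○●●○
○●●●○
○○○●○
○○○○○
●●○○○
○●●●○
k=7  ○○○○●
○●●○○
○○○●○
○○○○○
●●○○○
○●●●○
k=8  ○○○○●
○●●○○
○○○●○
○○○●○
●●●●●
○●●○○
k=9  ○○○○●
○●●○○
○○○●○
○○○●●
●●●○○
○●●○●
k=10  ●●○○●
●●●○○
○○○●○
○○○●●
●●●○○
○●●○●
k=11  ●●○○●
●●●○○
○○○○○
○○●○○
●●●●○
○●●○●
k=12  ●●○○●
●●●○○
○○●○○
○●○●○
●●○●○
○●●○●
k=13  ●●○○●
●●●●○
○○○●●
○●○○○
●●○●○
○●●○●
k=14  ●●○○●
●●●●○
○○○●●
○●○○○
●○○●○
●○○○●
k=15  ●●○○●
●●●●○
○○○●●
○●○○○
●○●●○
●●●●●
k=16  ●●○○●
●●●●○
○○○●●
○●○●○
●○○○●
●●●○●
k=17  ●●○○●
●○●●○
●●●●●
○○○●○
●○○○●
●●●○●

18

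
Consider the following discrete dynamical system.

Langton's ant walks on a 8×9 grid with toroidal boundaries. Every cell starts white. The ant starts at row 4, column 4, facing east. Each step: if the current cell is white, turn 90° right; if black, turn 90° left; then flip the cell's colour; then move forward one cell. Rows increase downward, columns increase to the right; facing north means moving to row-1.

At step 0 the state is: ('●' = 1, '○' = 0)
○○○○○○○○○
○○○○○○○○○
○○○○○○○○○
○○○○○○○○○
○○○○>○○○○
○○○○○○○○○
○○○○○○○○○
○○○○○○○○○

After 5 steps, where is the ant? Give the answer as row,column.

3,4

gen 0: ○○○○○○○○○
○○○○○○○○○
○○○○○○○○○
○○○○○○○○○
○○○○>○○○○
○○○○○○○○○
○○○○○○○○○
○○○○○○○○○
gen 1: ○○○○○○○○○
○○○○○○○○○
○○○○○○○○○
○○○○○○○○○
○○○○●○○○○
○○○○v○○○○
○○○○○○○○○
○○○○○○○○○
gen 2: ○○○○○○○○○
○○○○○○○○○
○○○○○○○○○
○○○○○○○○○
○○○○●○○○○
○○○<●○○○○
○○○○○○○○○
○○○○○○○○○
gen 3: ○○○○○○○○○
○○○○○○○○○
○○○○○○○○○
○○○○○○○○○
○○○^●○○○○
○○○●●○○○○
○○○○○○○○○
○○○○○○○○○
gen 4: ○○○○○○○○○
○○○○○○○○○
○○○○○○○○○
○○○○○○○○○
○○○●>○○○○
○○○●●○○○○
○○○○○○○○○
○○○○○○○○○
gen 5: ○○○○○○○○○
○○○○○○○○○
○○○○○○○○○
○○○○^○○○○
○○○●○○○○○
○○○●●○○○○
○○○○○○○○○
○○○○○○○○○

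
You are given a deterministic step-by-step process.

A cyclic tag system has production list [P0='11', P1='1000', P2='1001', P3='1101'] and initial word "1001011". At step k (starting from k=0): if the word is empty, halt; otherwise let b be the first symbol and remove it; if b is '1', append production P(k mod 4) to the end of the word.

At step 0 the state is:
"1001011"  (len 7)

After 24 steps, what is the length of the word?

[0] "1001011"  (len 7)
[1] "00101111"  (len 8)
[2] "0101111"  (len 7)
[3] "101111"  (len 6)
[4] "011111101"  (len 9)
[5] "11111101"  (len 8)
[6] "11111011000"  (len 11)
[7] "11110110001001"  (len 14)
[8] "11101100010011101"  (len 17)
[9] "110110001001110111"  (len 18)
[10] "101100010011101111000"  (len 21)
[11] "011000100111011110001001"  (len 24)
[12] "11000100111011110001001"  (len 23)
[13] "100010011101111000100111"  (len 24)
[14] "000100111011110001001111000"  (len 27)
[15] "00100111011110001001111000"  (len 26)
[16] "0100111011110001001111000"  (len 25)
[17] "100111011110001001111000"  (len 24)
[18] "001110111100010011110001000"  (len 27)
[19] "01110111100010011110001000"  (len 26)
[20] "1110111100010011110001000"  (len 25)
[21] "11011110001001111000100011"  (len 26)
[22] "10111100010011110001000111000"  (len 29)
[23] "01111000100111100010001110001001"  (len 32)
[24] "1111000100111100010001110001001"  (len 31)

31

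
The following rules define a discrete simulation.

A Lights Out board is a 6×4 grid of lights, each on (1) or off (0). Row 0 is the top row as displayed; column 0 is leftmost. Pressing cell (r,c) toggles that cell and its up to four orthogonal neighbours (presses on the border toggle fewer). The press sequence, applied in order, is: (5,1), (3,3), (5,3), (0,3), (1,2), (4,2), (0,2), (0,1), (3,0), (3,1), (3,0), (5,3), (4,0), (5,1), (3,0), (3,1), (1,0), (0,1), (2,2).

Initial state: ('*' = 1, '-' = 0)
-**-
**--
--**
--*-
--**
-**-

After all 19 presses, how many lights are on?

11

[0] -**-
**--
--**
--*-
--**
-**-
[1] -**-
**--
--**
--*-
-***
*---
[2] -**-
**--
--*-
---*
-**-
*---
[3] -**-
**--
--*-
---*
-***
*-**
[4] -*-*
**-*
--*-
---*
-***
*-**
[5] -***
*-*-
----
---*
-***
*-**
[6] -***
*-*-
----
--**
----
*--*
[7] ----
*---
----
--**
----
*--*
[8] ***-
**--
----
--**
----
*--*
[9] ***-
**--
*---
****
*---
*--*
[10] ***-
**--
**--
---*
**--
*--*
[11] ***-
**--
-*--
**-*
-*--
*--*
[12] ***-
**--
-*--
**-*
-*-*
*-*-
[13] ***-
**--
-*--
-*-*
*--*
--*-
[14] ***-
**--
-*--
-*-*
**-*
**--
[15] ***-
**--
**--
*--*
-*-*
**--
[16] ***-
**--
*---
-***
---*
**--
[17] -**-
----
----
-***
---*
**--
[18] *---
-*--
----
-***
---*
**--
[19] *---
-**-
-***
-*-*
---*
**--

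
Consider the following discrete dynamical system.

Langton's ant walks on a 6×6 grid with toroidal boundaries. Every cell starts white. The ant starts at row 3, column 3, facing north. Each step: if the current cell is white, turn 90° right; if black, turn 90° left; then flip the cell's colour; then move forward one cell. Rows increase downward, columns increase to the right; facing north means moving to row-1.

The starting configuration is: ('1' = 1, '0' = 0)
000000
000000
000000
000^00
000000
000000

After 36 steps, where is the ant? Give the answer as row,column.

1,3

t=0: 000000
000000
000000
000^00
000000
000000
t=1: 000000
000000
000000
0001>0
000000
000000
t=2: 000000
000000
000000
000110
0000v0
000000
t=3: 000000
000000
000000
000110
000<10
000000
t=4: 000000
000000
000000
000^10
000110
000000
t=5: 000000
000000
000000
00<010
000110
000000
t=6: 000000
000000
00^000
001010
000110
000000
t=7: 000000
000000
001>00
001010
000110
000000
t=8: 000000
000000
001100
001v10
000110
000000
t=9: 000000
000000
001100
00<110
000110
000000
t=10: 000000
000000
001100
000110
00v110
000000
t=11: 000000
000000
001100
000110
0<1110
000000
t=12: 000000
000000
001100
0^0110
011110
000000
t=13: 000000
000000
001100
01>110
011110
000000
t=14: 000000
000000
001100
011110
01v110
000000
t=15: 000000
000000
001100
011110
010>10
000000
t=16: 000000
000000
001100
011^10
010010
000000
t=17: 000000
000000
001100
01<010
010010
000000
t=18: 000000
000000
001100
010010
01v010
000000
t=19: 000000
000000
001100
010010
0<1010
000000
t=20: 000000
000000
001100
010010
001010
0v0000
t=21: 000000
000000
001100
010010
001010
<10000
t=22: 000000
000000
001100
010010
^01010
110000
t=23: 000000
000000
001100
010010
1>1010
110000
t=24: 000000
000000
001100
010010
111010
1v0000
t=25: 000000
000000
001100
010010
111010
10>000
t=26: 00v000
000000
001100
010010
111010
101000
t=27: 0<1000
000000
001100
010010
111010
101000
t=28: 011000
000000
001100
010010
111010
1^1000
t=29: 011000
000000
001100
010010
111010
11>000
t=30: 011000
000000
001100
010010
11^010
110000
t=31: 011000
000000
001100
010010
1<0010
110000
t=32: 011000
000000
001100
010010
100010
1v0000
t=33: 011000
000000
001100
010010
100010
10>000
t=34: 01v000
000000
001100
010010
100010
101000
t=35: 010>00
000000
001100
010010
100010
101000
t=36: 010100
000v00
001100
010010
100010
101000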